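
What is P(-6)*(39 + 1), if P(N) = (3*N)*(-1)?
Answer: 720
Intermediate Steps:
P(N) = -3*N
P(-6)*(39 + 1) = (-3*(-6))*(39 + 1) = 18*40 = 720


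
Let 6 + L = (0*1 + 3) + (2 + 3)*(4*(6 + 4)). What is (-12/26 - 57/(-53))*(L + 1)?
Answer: 83754/689 ≈ 121.56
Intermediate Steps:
L = 197 (L = -6 + ((0*1 + 3) + (2 + 3)*(4*(6 + 4))) = -6 + ((0 + 3) + 5*(4*10)) = -6 + (3 + 5*40) = -6 + (3 + 200) = -6 + 203 = 197)
(-12/26 - 57/(-53))*(L + 1) = (-12/26 - 57/(-53))*(197 + 1) = (-12*1/26 - 57*(-1/53))*198 = (-6/13 + 57/53)*198 = (423/689)*198 = 83754/689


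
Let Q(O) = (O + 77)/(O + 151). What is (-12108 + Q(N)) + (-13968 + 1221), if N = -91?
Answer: -745657/30 ≈ -24855.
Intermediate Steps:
Q(O) = (77 + O)/(151 + O)
(-12108 + Q(N)) + (-13968 + 1221) = (-12108 + (77 - 91)/(151 - 91)) + (-13968 + 1221) = (-12108 - 14/60) - 12747 = (-12108 + (1/60)*(-14)) - 12747 = (-12108 - 7/30) - 12747 = -363247/30 - 12747 = -745657/30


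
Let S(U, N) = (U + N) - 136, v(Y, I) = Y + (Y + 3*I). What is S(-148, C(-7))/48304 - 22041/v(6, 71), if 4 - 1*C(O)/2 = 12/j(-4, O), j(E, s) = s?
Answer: -207030793/2113300 ≈ -97.966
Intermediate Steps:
C(O) = 8 - 24/O
v(Y, I) = 2*Y + 3*I
S(U, N) = -136 + N + U (S(U, N) = (N + U) - 136 = -136 + N + U)
S(-148, C(-7))/48304 - 22041/v(6, 71) = (-136 + (8 - 24/(-7)) - 148)/48304 - 22041/(2*6 + 3*71) = (-136 + (8 - 24*(-1/7)) - 148)*(1/48304) - 22041/(12 + 213) = (-136 + (8 + 24/7) - 148)*(1/48304) - 22041/225 = (-136 + 80/7 - 148)*(1/48304) - 22041*1/225 = -1908/7*1/48304 - 2449/25 = -477/84532 - 2449/25 = -207030793/2113300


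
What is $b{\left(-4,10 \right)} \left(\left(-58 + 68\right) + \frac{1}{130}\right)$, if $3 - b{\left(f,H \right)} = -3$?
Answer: $\frac{3903}{65} \approx 60.046$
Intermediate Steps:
$b{\left(f,H \right)} = 6$ ($b{\left(f,H \right)} = 3 - -3 = 3 + 3 = 6$)
$b{\left(-4,10 \right)} \left(\left(-58 + 68\right) + \frac{1}{130}\right) = 6 \left(\left(-58 + 68\right) + \frac{1}{130}\right) = 6 \left(10 + \frac{1}{130}\right) = 6 \cdot \frac{1301}{130} = \frac{3903}{65}$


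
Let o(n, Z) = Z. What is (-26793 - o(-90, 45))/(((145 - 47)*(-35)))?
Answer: 1917/245 ≈ 7.8245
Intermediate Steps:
(-26793 - o(-90, 45))/(((145 - 47)*(-35))) = (-26793 - 1*45)/(((145 - 47)*(-35))) = (-26793 - 45)/((98*(-35))) = -26838/(-3430) = -26838*(-1/3430) = 1917/245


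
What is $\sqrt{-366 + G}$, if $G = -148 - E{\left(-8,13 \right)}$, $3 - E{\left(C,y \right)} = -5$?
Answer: $3 i \sqrt{58} \approx 22.847 i$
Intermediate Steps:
$E{\left(C,y \right)} = 8$ ($E{\left(C,y \right)} = 3 - -5 = 3 + 5 = 8$)
$G = -156$ ($G = -148 - 8 = -156$)
$\sqrt{-366 + G} = \sqrt{-366 - 156} = \sqrt{-522} = 3 i \sqrt{58}$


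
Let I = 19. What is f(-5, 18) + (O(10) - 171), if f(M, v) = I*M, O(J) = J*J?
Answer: -166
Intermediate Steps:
O(J) = J²
f(M, v) = 19*M
f(-5, 18) + (O(10) - 171) = 19*(-5) + (10² - 171) = -95 + (100 - 171) = -95 - 71 = -166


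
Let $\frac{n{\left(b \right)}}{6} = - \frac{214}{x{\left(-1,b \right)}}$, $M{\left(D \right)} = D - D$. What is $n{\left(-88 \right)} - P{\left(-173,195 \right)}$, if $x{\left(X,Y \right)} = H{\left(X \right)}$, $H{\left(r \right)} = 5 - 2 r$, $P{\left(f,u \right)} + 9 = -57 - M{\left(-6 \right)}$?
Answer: $- \frac{822}{7} \approx -117.43$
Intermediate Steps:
$M{\left(D \right)} = 0$
$P{\left(f,u \right)} = -66$ ($P{\left(f,u \right)} = -9 - 57 = -66$)
$x{\left(X,Y \right)} = 5 - 2 X$
$n{\left(b \right)} = - \frac{1284}{7}$ ($n{\left(b \right)} = 6 \left(- \frac{214}{5 - -2}\right) = 6 \left(- \frac{214}{5 + 2}\right) = 6 \left(- \frac{214}{7}\right) = - \frac{1284}{7}$)
$n{\left(-88 \right)} - P{\left(-173,195 \right)} = - \frac{1284}{7} - -66 = - \frac{1284}{7} + 66 = - \frac{822}{7}$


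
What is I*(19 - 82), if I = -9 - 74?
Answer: 5229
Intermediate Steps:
I = -83
I*(19 - 82) = -83*(19 - 82) = -83*(-63) = 5229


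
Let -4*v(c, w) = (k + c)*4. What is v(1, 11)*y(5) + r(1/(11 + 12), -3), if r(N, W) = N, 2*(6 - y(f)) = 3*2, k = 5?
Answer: -413/23 ≈ -17.957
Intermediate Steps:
v(c, w) = -5 - c (v(c, w) = -(5 + c)*4/4 = -(20 + 4*c)/4 = -5 - c)
y(f) = 3 (y(f) = 6 - 3*2/2 = 6 - ½*6 = 6 - 3 = 3)
v(1, 11)*y(5) + r(1/(11 + 12), -3) = (-5 - 1*1)*3 + 1/(11 + 12) = (-5 - 1)*3 + 1/23 = -6*3 + 1/23 = -18 + 1/23 = -413/23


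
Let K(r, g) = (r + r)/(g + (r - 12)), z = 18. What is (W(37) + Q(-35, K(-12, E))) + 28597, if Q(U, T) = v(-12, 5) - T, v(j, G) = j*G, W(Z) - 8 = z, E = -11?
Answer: 999681/35 ≈ 28562.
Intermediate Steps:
W(Z) = 26 (W(Z) = 8 + 18 = 26)
K(r, g) = 2*r/(-12 + g + r) (K(r, g) = (2*r)/(g + (-12 + r)) = (2*r)/(-12 + g + r) = 2*r/(-12 + g + r))
v(j, G) = G*j
Q(U, T) = -60 - T (Q(U, T) = 5*(-12) - T = -60 - T)
(W(37) + Q(-35, K(-12, E))) + 28597 = (26 + (-60 - 2*(-12)/(-12 - 11 - 12))) + 28597 = (26 + (-60 - 2*(-12)/(-35))) + 28597 = (26 + (-60 - 2*(-12)*(-1)/35)) + 28597 = (26 + (-60 - 1*24/35)) + 28597 = (26 + (-60 - 24/35)) + 28597 = (26 - 2124/35) + 28597 = -1214/35 + 28597 = 999681/35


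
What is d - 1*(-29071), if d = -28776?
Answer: 295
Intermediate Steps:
d - 1*(-29071) = -28776 - 1*(-29071) = -28776 + 29071 = 295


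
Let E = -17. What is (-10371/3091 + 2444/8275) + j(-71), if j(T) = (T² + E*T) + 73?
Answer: 161600430404/25578025 ≈ 6317.9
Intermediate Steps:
j(T) = 73 + T² - 17*T (j(T) = (T² - 17*T) + 73 = 73 + T² - 17*T)
(-10371/3091 + 2444/8275) + j(-71) = (-10371/3091 + 2444/8275) + (73 + (-71)² - 17*(-71)) = (-10371*1/3091 + 2444*(1/8275)) + (73 + 5041 + 1207) = (-10371/3091 + 2444/8275) + 6321 = -78265621/25578025 + 6321 = 161600430404/25578025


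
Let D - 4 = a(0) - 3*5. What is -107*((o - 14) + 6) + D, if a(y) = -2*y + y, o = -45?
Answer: 5660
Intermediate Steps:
a(y) = -y
D = -11 (D = 4 + (-1*0 - 3*5) = 4 + (0 - 15) = 4 - 15 = -11)
-107*((o - 14) + 6) + D = -107*((-45 - 14) + 6) - 11 = -107*(-59 + 6) - 11 = -107*(-53) - 11 = 5671 - 11 = 5660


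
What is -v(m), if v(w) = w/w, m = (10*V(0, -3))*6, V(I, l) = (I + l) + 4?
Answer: -1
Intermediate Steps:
V(I, l) = 4 + I + l
m = 60 (m = (10*(4 + 0 - 3))*6 = (10*1)*6 = 10*6 = 60)
v(w) = 1
-v(m) = -1*1 = -1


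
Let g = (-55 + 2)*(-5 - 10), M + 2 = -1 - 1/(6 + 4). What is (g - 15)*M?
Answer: -2418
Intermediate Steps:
M = -31/10 (M = -2 + (-1 - 1/(6 + 4)) = -2 + (-1 - 1/10) = -2 + (-1 - 1*⅒) = -2 + (-1 - ⅒) = -2 - 11/10 = -31/10 ≈ -3.1000)
g = 795 (g = -53*(-15) = 795)
(g - 15)*M = (795 - 15)*(-31/10) = 780*(-31/10) = -2418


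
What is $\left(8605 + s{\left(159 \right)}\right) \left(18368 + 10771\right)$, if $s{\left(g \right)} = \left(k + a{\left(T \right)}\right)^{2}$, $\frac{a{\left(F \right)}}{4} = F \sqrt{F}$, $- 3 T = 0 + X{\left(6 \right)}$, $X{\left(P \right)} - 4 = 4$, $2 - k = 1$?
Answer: $\frac{2177363210}{9} - \frac{1243264 i \sqrt{6}}{3} \approx 2.4193 \cdot 10^{8} - 1.0151 \cdot 10^{6} i$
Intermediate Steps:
$k = 1$ ($k = 2 - 1 = 1$)
$X{\left(P \right)} = 8$ ($X{\left(P \right)} = 4 + 4 = 8$)
$T = - \frac{8}{3}$ ($T = - \frac{0 + 8}{3} = \left(- \frac{1}{3}\right) 8 = - \frac{8}{3} \approx -2.6667$)
$a{\left(F \right)} = 4 F^{\frac{3}{2}}$ ($a{\left(F \right)} = 4 F \sqrt{F} = 4 F^{\frac{3}{2}}$)
$s{\left(g \right)} = \left(1 - \frac{64 i \sqrt{6}}{9}\right)^{2}$ ($s{\left(g \right)} = \left(1 + 4 \left(- \frac{8}{3}\right)^{\frac{3}{2}}\right)^{2} = \left(1 + 4 \left(- \frac{16 i \sqrt{6}}{9}\right)\right)^{2} = \left(1 - \frac{64 i \sqrt{6}}{9}\right)^{2}$)
$\left(8605 + s{\left(159 \right)}\right) \left(18368 + 10771\right) = \left(8605 + \frac{\left(9 - 64 i \sqrt{6}\right)^{2}}{81}\right) \left(18368 + 10771\right) = \left(8605 + \frac{\left(9 - 64 i \sqrt{6}\right)^{2}}{81}\right) 29139 = 250741095 + \frac{9713 \left(9 - 64 i \sqrt{6}\right)^{2}}{27}$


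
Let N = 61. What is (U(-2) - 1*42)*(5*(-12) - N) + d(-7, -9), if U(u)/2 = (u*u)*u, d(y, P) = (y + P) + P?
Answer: 6993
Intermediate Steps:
d(y, P) = y + 2*P (d(y, P) = (P + y) + P = y + 2*P)
U(u) = 2*u³ (U(u) = 2*((u*u)*u) = 2*(u²*u) = 2*u³)
(U(-2) - 1*42)*(5*(-12) - N) + d(-7, -9) = (2*(-2)³ - 1*42)*(5*(-12) - 1*61) + (-7 + 2*(-9)) = (2*(-8) - 42)*(-60 - 61) + (-7 - 18) = (-16 - 42)*(-121) - 25 = -58*(-121) - 25 = 7018 - 25 = 6993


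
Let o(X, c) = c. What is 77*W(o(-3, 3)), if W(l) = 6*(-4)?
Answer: -1848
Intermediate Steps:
W(l) = -24
77*W(o(-3, 3)) = 77*(-24) = -1848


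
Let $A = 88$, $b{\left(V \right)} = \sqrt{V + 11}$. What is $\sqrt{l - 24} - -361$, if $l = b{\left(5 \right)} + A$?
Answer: $361 + 2 \sqrt{17} \approx 369.25$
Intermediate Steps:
$b{\left(V \right)} = \sqrt{11 + V}$
$l = 92$ ($l = \sqrt{11 + 5} + 88 = \sqrt{16} + 88 = 4 + 88 = 92$)
$\sqrt{l - 24} - -361 = \sqrt{92 - 24} - -361 = \sqrt{68} + 361 = 2 \sqrt{17} + 361 = 361 + 2 \sqrt{17}$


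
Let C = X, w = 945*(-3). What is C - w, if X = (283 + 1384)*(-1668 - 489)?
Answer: -3592884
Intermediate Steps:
w = -2835
X = -3595719 (X = 1667*(-2157) = -3595719)
C = -3595719
C - w = -3595719 - 1*(-2835) = -3595719 + 2835 = -3592884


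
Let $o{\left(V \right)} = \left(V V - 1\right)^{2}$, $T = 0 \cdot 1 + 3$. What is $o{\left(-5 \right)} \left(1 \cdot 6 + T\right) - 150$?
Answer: $5034$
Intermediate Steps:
$T = 3$ ($T = 0 + 3 = 3$)
$o{\left(V \right)} = \left(-1 + V^{2}\right)^{2}$ ($o{\left(V \right)} = \left(V^{2} - 1\right)^{2} = \left(-1 + V^{2}\right)^{2}$)
$o{\left(-5 \right)} \left(1 \cdot 6 + T\right) - 150 = \left(-1 + \left(-5\right)^{2}\right)^{2} \left(1 \cdot 6 + 3\right) - 150 = \left(-1 + 25\right)^{2} \left(6 + 3\right) - 150 = 24^{2} \cdot 9 - 150 = 576 \cdot 9 - 150 = 5184 - 150 = 5034$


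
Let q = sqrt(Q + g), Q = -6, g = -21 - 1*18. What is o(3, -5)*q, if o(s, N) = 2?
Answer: 6*I*sqrt(5) ≈ 13.416*I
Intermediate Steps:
g = -39 (g = -21 - 18 = -39)
q = 3*I*sqrt(5) (q = sqrt(-6 - 39) = sqrt(-45) = 3*I*sqrt(5) ≈ 6.7082*I)
o(3, -5)*q = 2*(3*I*sqrt(5)) = 6*I*sqrt(5)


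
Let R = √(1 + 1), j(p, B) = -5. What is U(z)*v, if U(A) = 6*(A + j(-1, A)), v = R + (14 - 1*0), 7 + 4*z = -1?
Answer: -588 - 42*√2 ≈ -647.40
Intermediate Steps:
z = -2 (z = -7/4 + (¼)*(-1) = -7/4 - ¼ = -2)
R = √2 ≈ 1.4142
v = 14 + √2 (v = √2 + (14 - 1*0) = √2 + (14 + 0) = √2 + 14 = 14 + √2 ≈ 15.414)
U(A) = -30 + 6*A (U(A) = 6*(A - 5) = 6*(-5 + A) = -30 + 6*A)
U(z)*v = (-30 + 6*(-2))*(14 + √2) = (-30 - 12)*(14 + √2) = -42*(14 + √2) = -588 - 42*√2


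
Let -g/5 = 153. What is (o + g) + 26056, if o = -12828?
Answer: 12463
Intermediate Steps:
g = -765 (g = -5*153 = -765)
(o + g) + 26056 = (-12828 - 765) + 26056 = -13593 + 26056 = 12463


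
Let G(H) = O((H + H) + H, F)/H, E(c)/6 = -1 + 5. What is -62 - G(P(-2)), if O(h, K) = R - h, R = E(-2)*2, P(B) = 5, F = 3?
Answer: -343/5 ≈ -68.600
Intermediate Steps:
E(c) = 24 (E(c) = 6*(-1 + 5) = 6*4 = 24)
R = 48 (R = 24*2 = 48)
O(h, K) = 48 - h
G(H) = (48 - 3*H)/H (G(H) = (48 - ((H + H) + H))/H = (48 - (2*H + H))/H = (48 - 3*H)/H)
-62 - G(P(-2)) = -62 - (-3 + 48/5) = -62 - 1*33/5 = -62 - 33/5 = -343/5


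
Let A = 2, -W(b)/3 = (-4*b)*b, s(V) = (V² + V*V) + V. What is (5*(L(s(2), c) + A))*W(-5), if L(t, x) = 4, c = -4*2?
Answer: 9000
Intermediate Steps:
s(V) = V + 2*V² (s(V) = (V² + V²) + V = 2*V² + V = V + 2*V²)
c = -8
W(b) = 12*b² (W(b) = -3*(-4*b)*b = -(-12)*b² = 12*b²)
(5*(L(s(2), c) + A))*W(-5) = (5*(4 + 2))*(12*(-5)²) = (5*6)*(12*25) = 30*300 = 9000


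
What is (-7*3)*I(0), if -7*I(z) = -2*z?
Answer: 0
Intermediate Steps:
I(z) = 2*z/7 (I(z) = -(-2)*z/7 = 2*z/7)
(-7*3)*I(0) = (-7*3)*((2/7)*0) = -21*0 = 0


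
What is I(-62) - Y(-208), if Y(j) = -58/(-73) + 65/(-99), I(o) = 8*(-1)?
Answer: -58813/7227 ≈ -8.1380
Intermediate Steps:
I(o) = -8
Y(j) = 997/7227 (Y(j) = -58*(-1/73) + 65*(-1/99) = 58/73 - 65/99 = 997/7227)
I(-62) - Y(-208) = -8 - 1*997/7227 = -8 - 997/7227 = -58813/7227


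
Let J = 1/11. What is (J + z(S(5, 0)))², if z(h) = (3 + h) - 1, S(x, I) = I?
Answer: 529/121 ≈ 4.3719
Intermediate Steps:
J = 1/11 ≈ 0.090909
z(h) = 2 + h
(J + z(S(5, 0)))² = (1/11 + (2 + 0))² = (1/11 + 2)² = (23/11)² = 529/121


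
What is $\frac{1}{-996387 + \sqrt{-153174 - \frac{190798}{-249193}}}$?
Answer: $- \frac{248292665691}{247395622459556201} - \frac{2 i \sqrt{2377905374972078}}{247395622459556201} \approx -1.0036 \cdot 10^{-6} - 3.9422 \cdot 10^{-10} i$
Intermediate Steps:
$\frac{1}{-996387 + \sqrt{-153174 - \frac{190798}{-249193}}} = \frac{1}{-996387 + \sqrt{-153174 - - \frac{190798}{249193}}} = \frac{1}{-996387 + \sqrt{-153174 + \frac{190798}{249193}}} = \frac{1}{-996387 + \sqrt{- \frac{38169697784}{249193}}} = \frac{1}{-996387 + \frac{2 i \sqrt{2377905374972078}}{249193}}$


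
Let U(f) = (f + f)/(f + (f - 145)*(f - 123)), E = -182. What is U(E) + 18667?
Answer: 1858355487/99553 ≈ 18667.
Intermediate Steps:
U(f) = 2*f/(f + (-145 + f)*(-123 + f)) (U(f) = (2*f)/(f + (-145 + f)*(-123 + f)) = 2*f/(f + (-145 + f)*(-123 + f)))
U(E) + 18667 = 2*(-182)/(17835 + (-182)**2 - 267*(-182)) + 18667 = 2*(-182)/(17835 + 33124 + 48594) + 18667 = 2*(-182)/99553 + 18667 = 2*(-182)*(1/99553) + 18667 = -364/99553 + 18667 = 1858355487/99553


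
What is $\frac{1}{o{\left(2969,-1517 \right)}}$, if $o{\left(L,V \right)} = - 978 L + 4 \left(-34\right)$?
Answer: $- \frac{1}{2903818} \approx -3.4437 \cdot 10^{-7}$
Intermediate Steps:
$o{\left(L,V \right)} = -136 - 978 L$ ($o{\left(L,V \right)} = - 978 L - 136 = -136 - 978 L$)
$\frac{1}{o{\left(2969,-1517 \right)}} = \frac{1}{-136 - 2903682} = \frac{1}{-2903818} = - \frac{1}{2903818}$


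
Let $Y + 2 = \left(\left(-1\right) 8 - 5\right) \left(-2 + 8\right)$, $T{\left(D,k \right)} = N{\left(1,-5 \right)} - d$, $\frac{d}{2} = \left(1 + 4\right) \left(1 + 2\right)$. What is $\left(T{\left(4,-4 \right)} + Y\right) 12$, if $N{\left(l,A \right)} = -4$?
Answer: $-1368$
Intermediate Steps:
$d = 30$ ($d = 2 \left(1 + 4\right) \left(1 + 2\right) = 2 \cdot 5 \cdot 3 = 2 \cdot 15 = 30$)
$T{\left(D,k \right)} = -34$ ($T{\left(D,k \right)} = -4 - 30 = -34$)
$Y = -80$ ($Y = -2 + \left(\left(-1\right) 8 - 5\right) \left(-2 + 8\right) = -2 + \left(-8 - 5\right) 6 = -2 - 78 = -80$)
$\left(T{\left(4,-4 \right)} + Y\right) 12 = \left(-34 - 80\right) 12 = \left(-114\right) 12 = -1368$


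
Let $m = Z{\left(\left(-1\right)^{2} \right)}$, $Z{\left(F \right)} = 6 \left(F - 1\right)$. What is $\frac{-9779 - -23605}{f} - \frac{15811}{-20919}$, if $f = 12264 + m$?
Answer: $\frac{80522033}{42758436} \approx 1.8832$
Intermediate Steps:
$Z{\left(F \right)} = -6 + 6 F$ ($Z{\left(F \right)} = 6 \left(-1 + F\right) = -6 + 6 F$)
$m = 0$ ($m = -6 + 6 \left(-1\right)^{2} = -6 + 6 \cdot 1 = -6 + 6 = 0$)
$f = 12264$ ($f = 12264 + 0 = 12264$)
$\frac{-9779 - -23605}{f} - \frac{15811}{-20919} = \frac{-9779 - -23605}{12264} - \frac{15811}{-20919} = \left(-9779 + 23605\right) \frac{1}{12264} - - \frac{15811}{20919} = 13826 \cdot \frac{1}{12264} + \frac{15811}{20919} = \frac{6913}{6132} + \frac{15811}{20919} = \frac{80522033}{42758436}$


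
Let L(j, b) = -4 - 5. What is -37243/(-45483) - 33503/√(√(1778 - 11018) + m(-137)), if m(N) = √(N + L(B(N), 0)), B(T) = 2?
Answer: 37243/45483 + 33503*I^(3/2)/√(√146 + 2*√2310) ≈ -2276.6 + 2277.4*I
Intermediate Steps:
L(j, b) = -9
m(N) = √(-9 + N) (m(N) = √(N - 9) = √(-9 + N))
-37243/(-45483) - 33503/√(√(1778 - 11018) + m(-137)) = -37243/(-45483) - 33503/√(√(1778 - 11018) + √(-9 - 137)) = -37243*(-1/45483) - 33503/√(√(-9240) + √(-146)) = 37243/45483 - 33503/√(2*I*√2310 + I*√146) = 37243/45483 - 33503/√(I*√146 + 2*I*√2310)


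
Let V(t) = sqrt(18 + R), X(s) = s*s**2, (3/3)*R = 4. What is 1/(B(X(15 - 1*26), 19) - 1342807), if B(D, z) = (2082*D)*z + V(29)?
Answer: -53994505/2915406570195003 - sqrt(22)/2915406570195003 ≈ -1.8520e-8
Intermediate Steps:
R = 4
X(s) = s**3
V(t) = sqrt(22) (V(t) = sqrt(18 + 4) = sqrt(22))
B(D, z) = sqrt(22) + 2082*D*z (B(D, z) = (2082*D)*z + sqrt(22) = 2082*D*z + sqrt(22) = sqrt(22) + 2082*D*z)
1/(B(X(15 - 1*26), 19) - 1342807) = 1/((sqrt(22) + 2082*(15 - 1*26)**3*19) - 1342807) = 1/((sqrt(22) + 2082*(15 - 26)**3*19) - 1342807) = 1/((sqrt(22) + 2082*(-11)**3*19) - 1342807) = 1/((sqrt(22) + 2082*(-1331)*19) - 1342807) = 1/((sqrt(22) - 52651698) - 1342807) = 1/((-52651698 + sqrt(22)) - 1342807) = 1/(-53994505 + sqrt(22))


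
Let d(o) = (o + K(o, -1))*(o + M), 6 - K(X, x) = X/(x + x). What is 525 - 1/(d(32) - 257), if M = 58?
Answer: 2416574/4603 ≈ 525.00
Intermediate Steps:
K(X, x) = 6 - X/(2*x) (K(X, x) = 6 - X/(x + x) = 6 - X/(2*x))
d(o) = (6 + 3*o/2)*(58 + o) (d(o) = (o + (6 - ½*o/(-1)))*(o + 58) = (o + (6 - ½*o*(-1)))*(58 + o) = (o + (6 + o/2))*(58 + o) = (6 + 3*o/2)*(58 + o))
525 - 1/(d(32) - 257) = 525 - 1/((348 + 93*32 + (3/2)*32²) - 257) = 525 - 1/((348 + 2976 + (3/2)*1024) - 257) = 525 - 1/((348 + 2976 + 1536) - 257) = 525 - 1/(4860 - 257) = 525 - 1/4603 = 2416574/4603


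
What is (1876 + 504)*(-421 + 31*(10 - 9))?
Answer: -928200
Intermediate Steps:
(1876 + 504)*(-421 + 31*(10 - 9)) = 2380*(-421 + 31*1) = 2380*(-421 + 31) = 2380*(-390) = -928200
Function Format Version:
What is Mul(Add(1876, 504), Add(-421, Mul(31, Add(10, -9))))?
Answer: -928200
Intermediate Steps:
Mul(Add(1876, 504), Add(-421, Mul(31, Add(10, -9)))) = Mul(2380, Add(-421, Mul(31, 1))) = Mul(2380, Add(-421, 31)) = Mul(2380, -390) = -928200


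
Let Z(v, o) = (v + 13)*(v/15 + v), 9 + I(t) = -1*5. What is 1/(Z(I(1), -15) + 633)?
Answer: 15/9719 ≈ 0.0015434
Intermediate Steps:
I(t) = -14 (I(t) = -9 - 1*5 = -9 - 5 = -14)
Z(v, o) = 16*v*(13 + v)/15 (Z(v, o) = (13 + v)*(v*(1/15) + v) = (13 + v)*(v/15 + v) = (13 + v)*(16*v/15) = 16*v*(13 + v)/15)
1/(Z(I(1), -15) + 633) = 1/((16/15)*(-14)*(13 - 14) + 633) = 1/((16/15)*(-14)*(-1) + 633) = 1/(224/15 + 633) = 1/(9719/15) = 15/9719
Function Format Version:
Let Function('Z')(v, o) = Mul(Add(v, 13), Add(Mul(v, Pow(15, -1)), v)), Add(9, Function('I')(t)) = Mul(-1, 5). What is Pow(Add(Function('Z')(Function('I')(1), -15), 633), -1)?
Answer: Rational(15, 9719) ≈ 0.0015434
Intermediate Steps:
Function('I')(t) = -14 (Function('I')(t) = Add(-9, Mul(-1, 5)) = Add(-9, -5) = -14)
Function('Z')(v, o) = Mul(Rational(16, 15), v, Add(13, v)) (Function('Z')(v, o) = Mul(Add(13, v), Add(Mul(v, Rational(1, 15)), v)) = Mul(Add(13, v), Add(Mul(Rational(1, 15), v), v)) = Mul(Add(13, v), Mul(Rational(16, 15), v)) = Mul(Rational(16, 15), v, Add(13, v)))
Pow(Add(Function('Z')(Function('I')(1), -15), 633), -1) = Pow(Add(Mul(Rational(16, 15), -14, Add(13, -14)), 633), -1) = Pow(Add(Mul(Rational(16, 15), -14, -1), 633), -1) = Pow(Add(Rational(224, 15), 633), -1) = Pow(Rational(9719, 15), -1) = Rational(15, 9719)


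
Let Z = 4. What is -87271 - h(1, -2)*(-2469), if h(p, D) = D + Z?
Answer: -82333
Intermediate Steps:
h(p, D) = 4 + D (h(p, D) = D + 4 = 4 + D)
-87271 - h(1, -2)*(-2469) = -87271 - (4 - 2)*(-2469) = -87271 - 2*(-2469) = -87271 - 1*(-4938) = -87271 + 4938 = -82333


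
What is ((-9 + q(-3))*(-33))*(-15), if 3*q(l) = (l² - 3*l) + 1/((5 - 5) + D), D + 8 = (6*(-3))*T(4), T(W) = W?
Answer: -23793/16 ≈ -1487.1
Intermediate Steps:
D = -80 (D = -8 + (6*(-3))*4 = -8 - 18*4 = -8 - 72 = -80)
q(l) = -1/240 - l + l²/3 (q(l) = ((l² - 3*l) + 1/((5 - 5) - 80))/3 = ((l² - 3*l) + 1/(0 - 80))/3 = ((l² - 3*l) + 1/(-80))/3 = ((l² - 3*l) - 1/80)/3 = (-1/80 + l² - 3*l)/3 = -1/240 - l + l²/3)
((-9 + q(-3))*(-33))*(-15) = ((-9 + (-1/240 + (⅓)*(-3)*(-3 - 3)))*(-33))*(-15) = ((-9 + (-1/240 + (⅓)*(-3)*(-6)))*(-33))*(-15) = ((-9 + (-1/240 + 6))*(-33))*(-15) = ((-9 + 1439/240)*(-33))*(-15) = -721/240*(-33)*(-15) = (7931/80)*(-15) = -23793/16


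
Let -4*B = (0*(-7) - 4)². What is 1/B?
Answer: -¼ ≈ -0.25000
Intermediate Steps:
B = -4 (B = -(0*(-7) - 4)²/4 = -(0 - 4)²/4 = -¼*(-4)² = -¼*16 = -4)
1/B = 1/(-4) = -¼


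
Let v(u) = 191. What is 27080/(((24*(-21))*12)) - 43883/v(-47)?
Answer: -33822083/144396 ≈ -234.23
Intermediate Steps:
27080/(((24*(-21))*12)) - 43883/v(-47) = 27080/(((24*(-21))*12)) - 43883/191 = 27080/((-504*12)) - 43883*1/191 = 27080/(-6048) - 43883/191 = 27080*(-1/6048) - 43883/191 = -3385/756 - 43883/191 = -33822083/144396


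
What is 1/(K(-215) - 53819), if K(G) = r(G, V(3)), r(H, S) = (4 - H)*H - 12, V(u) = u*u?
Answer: -1/100916 ≈ -9.9092e-6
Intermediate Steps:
V(u) = u²
r(H, S) = -12 + H*(4 - H) (r(H, S) = H*(4 - H) - 12 = -12 + H*(4 - H))
K(G) = -12 - G² + 4*G
1/(K(-215) - 53819) = 1/((-12 - 1*(-215)² + 4*(-215)) - 53819) = 1/((-12 - 1*46225 - 860) - 53819) = 1/((-12 - 46225 - 860) - 53819) = 1/(-47097 - 53819) = 1/(-100916) = -1/100916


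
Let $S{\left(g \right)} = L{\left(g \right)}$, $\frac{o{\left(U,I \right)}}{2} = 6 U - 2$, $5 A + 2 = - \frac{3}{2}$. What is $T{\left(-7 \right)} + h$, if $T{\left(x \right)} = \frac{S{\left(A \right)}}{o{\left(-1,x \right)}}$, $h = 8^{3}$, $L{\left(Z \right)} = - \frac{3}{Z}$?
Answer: $\frac{28657}{56} \approx 511.73$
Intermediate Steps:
$A = - \frac{7}{10}$ ($A = - \frac{2}{5} + \frac{\left(-3\right) \frac{1}{2}}{5} = - \frac{2}{5} + \frac{1}{5} \left(- \frac{3}{2}\right) = - \frac{2}{5} - \frac{3}{10} = - \frac{7}{10} \approx -0.7$)
$o{\left(U,I \right)} = -4 + 12 U$ ($o{\left(U,I \right)} = 2 \left(6 U - 2\right) = 2 \left(-2 + 6 U\right) = -4 + 12 U$)
$S{\left(g \right)} = - \frac{3}{g}$
$h = 512$
$T{\left(x \right)} = - \frac{15}{56}$ ($T{\left(x \right)} = \frac{\left(-3\right) \frac{1}{- \frac{7}{10}}}{-4 + 12 \left(-1\right)} = \frac{\left(-3\right) \left(- \frac{10}{7}\right)}{-4 - 12} = \frac{30}{7 \left(-16\right)} = \frac{30}{7} \left(- \frac{1}{16}\right) = - \frac{15}{56}$)
$T{\left(-7 \right)} + h = - \frac{15}{56} + 512 = \frac{28657}{56}$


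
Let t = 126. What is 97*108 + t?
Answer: 10602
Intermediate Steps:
97*108 + t = 97*108 + 126 = 10476 + 126 = 10602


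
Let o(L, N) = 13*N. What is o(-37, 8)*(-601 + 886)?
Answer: 29640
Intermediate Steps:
o(-37, 8)*(-601 + 886) = (13*8)*(-601 + 886) = 104*285 = 29640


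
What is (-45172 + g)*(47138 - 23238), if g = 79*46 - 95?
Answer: -995028700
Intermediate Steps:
g = 3539 (g = 3634 - 95 = 3539)
(-45172 + g)*(47138 - 23238) = (-45172 + 3539)*(47138 - 23238) = -41633*23900 = -995028700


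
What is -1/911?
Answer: -1/911 ≈ -0.0010977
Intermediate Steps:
-1/911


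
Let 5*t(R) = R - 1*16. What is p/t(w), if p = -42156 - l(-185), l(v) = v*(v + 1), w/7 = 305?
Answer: -380980/2119 ≈ -179.79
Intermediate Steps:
w = 2135 (w = 7*305 = 2135)
t(R) = -16/5 + R/5 (t(R) = (R - 1*16)/5 = (R - 16)/5 = (-16 + R)/5 = -16/5 + R/5)
l(v) = v*(1 + v)
p = -76196 (p = -42156 - (-185)*(1 - 185) = -42156 - (-185)*(-184) = -42156 - 1*34040 = -42156 - 34040 = -76196)
p/t(w) = -76196/(-16/5 + (⅕)*2135) = -76196/(-16/5 + 427) = -76196/2119/5 = -76196*5/2119 = -380980/2119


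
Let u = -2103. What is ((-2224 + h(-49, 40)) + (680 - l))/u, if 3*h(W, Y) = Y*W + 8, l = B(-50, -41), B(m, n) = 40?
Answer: 6704/6309 ≈ 1.0626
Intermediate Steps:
l = 40
h(W, Y) = 8/3 + W*Y/3 (h(W, Y) = (Y*W + 8)/3 = (W*Y + 8)/3 = (8 + W*Y)/3 = 8/3 + W*Y/3)
((-2224 + h(-49, 40)) + (680 - l))/u = ((-2224 + (8/3 + (1/3)*(-49)*40)) + (680 - 1*40))/(-2103) = ((-2224 + (8/3 - 1960/3)) + (680 - 40))*(-1/2103) = ((-2224 - 1952/3) + 640)*(-1/2103) = (-8624/3 + 640)*(-1/2103) = -6704/3*(-1/2103) = 6704/6309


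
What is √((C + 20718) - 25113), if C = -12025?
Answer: 2*I*√4105 ≈ 128.14*I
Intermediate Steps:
√((C + 20718) - 25113) = √((-12025 + 20718) - 25113) = √(8693 - 25113) = √(-16420) = 2*I*√4105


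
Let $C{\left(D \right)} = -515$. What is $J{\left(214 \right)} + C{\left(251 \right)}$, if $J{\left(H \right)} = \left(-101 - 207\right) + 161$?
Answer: $-662$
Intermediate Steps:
$J{\left(H \right)} = -147$ ($J{\left(H \right)} = -308 + 161 = -147$)
$J{\left(214 \right)} + C{\left(251 \right)} = -147 - 515 = -662$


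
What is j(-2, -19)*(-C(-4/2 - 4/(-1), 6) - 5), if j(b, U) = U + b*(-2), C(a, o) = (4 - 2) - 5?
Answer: 30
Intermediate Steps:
C(a, o) = -3 (C(a, o) = 2 - 5 = -3)
j(b, U) = U - 2*b
j(-2, -19)*(-C(-4/2 - 4/(-1), 6) - 5) = (-19 - 2*(-2))*(-1*(-3) - 5) = (-19 + 4)*(3 - 5) = -15*(-2) = 30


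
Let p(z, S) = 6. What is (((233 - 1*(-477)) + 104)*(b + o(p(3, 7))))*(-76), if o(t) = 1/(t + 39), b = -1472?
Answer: 4097809496/45 ≈ 9.1062e+7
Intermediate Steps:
o(t) = 1/(39 + t)
(((233 - 1*(-477)) + 104)*(b + o(p(3, 7))))*(-76) = (((233 - 1*(-477)) + 104)*(-1472 + 1/(39 + 6)))*(-76) = (((233 + 477) + 104)*(-1472 + 1/45))*(-76) = ((710 + 104)*(-1472 + 1/45))*(-76) = (814*(-66239/45))*(-76) = -53918546/45*(-76) = 4097809496/45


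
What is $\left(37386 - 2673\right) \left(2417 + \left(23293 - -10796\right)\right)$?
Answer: $1267232778$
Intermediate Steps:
$\left(37386 - 2673\right) \left(2417 + \left(23293 - -10796\right)\right) = 34713 \left(2417 + \left(23293 + 10796\right)\right) = 34713 \left(2417 + 34089\right) = 34713 \cdot 36506 = 1267232778$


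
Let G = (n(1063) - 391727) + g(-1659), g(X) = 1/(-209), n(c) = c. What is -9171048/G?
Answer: 638916344/27216259 ≈ 23.476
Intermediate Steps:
g(X) = -1/209
G = -81648777/209 (G = (1063 - 391727) - 1/209 = -390664 - 1/209 = -81648777/209 ≈ -3.9066e+5)
-9171048/G = -9171048/(-81648777/209) = -9171048*(-209/81648777) = 638916344/27216259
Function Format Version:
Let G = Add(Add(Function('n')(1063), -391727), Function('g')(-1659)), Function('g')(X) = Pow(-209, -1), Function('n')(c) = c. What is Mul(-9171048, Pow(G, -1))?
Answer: Rational(638916344, 27216259) ≈ 23.476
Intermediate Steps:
Function('g')(X) = Rational(-1, 209)
G = Rational(-81648777, 209) (G = Add(Add(1063, -391727), Rational(-1, 209)) = Add(-390664, Rational(-1, 209)) = Rational(-81648777, 209) ≈ -3.9066e+5)
Mul(-9171048, Pow(G, -1)) = Mul(-9171048, Pow(Rational(-81648777, 209), -1)) = Mul(-9171048, Rational(-209, 81648777)) = Rational(638916344, 27216259)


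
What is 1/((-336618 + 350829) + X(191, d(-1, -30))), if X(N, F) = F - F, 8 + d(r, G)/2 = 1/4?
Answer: 1/14211 ≈ 7.0368e-5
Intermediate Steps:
d(r, G) = -31/2 (d(r, G) = -16 + 2/4 = -16 + 2*(¼) = -16 + ½ = -31/2)
X(N, F) = 0
1/((-336618 + 350829) + X(191, d(-1, -30))) = 1/((-336618 + 350829) + 0) = 1/(14211 + 0) = 1/14211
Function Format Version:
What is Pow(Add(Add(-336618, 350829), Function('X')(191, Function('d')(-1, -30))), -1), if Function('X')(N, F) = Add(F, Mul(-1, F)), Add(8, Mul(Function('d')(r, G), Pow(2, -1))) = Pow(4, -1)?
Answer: Rational(1, 14211) ≈ 7.0368e-5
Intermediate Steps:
Function('d')(r, G) = Rational(-31, 2) (Function('d')(r, G) = Add(-16, Mul(2, Pow(4, -1))) = Add(-16, Mul(2, Rational(1, 4))) = Add(-16, Rational(1, 2)) = Rational(-31, 2))
Function('X')(N, F) = 0
Pow(Add(Add(-336618, 350829), Function('X')(191, Function('d')(-1, -30))), -1) = Pow(Add(Add(-336618, 350829), 0), -1) = Pow(Add(14211, 0), -1) = Pow(14211, -1) = Rational(1, 14211)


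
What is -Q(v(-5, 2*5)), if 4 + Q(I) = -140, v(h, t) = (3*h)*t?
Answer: 144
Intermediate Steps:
v(h, t) = 3*h*t
Q(I) = -144 (Q(I) = -4 - 140 = -144)
-Q(v(-5, 2*5)) = -1*(-144) = 144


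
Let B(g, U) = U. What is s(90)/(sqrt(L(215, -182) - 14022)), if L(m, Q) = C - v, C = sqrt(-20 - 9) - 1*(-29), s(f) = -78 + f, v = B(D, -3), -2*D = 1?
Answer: 12/sqrt(-13990 + I*sqrt(29)) ≈ 1.9526e-5 - 0.10145*I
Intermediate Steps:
D = -1/2 (D = -1/2*1 = -1/2 ≈ -0.50000)
v = -3
C = 29 + I*sqrt(29) (C = sqrt(-29) + 29 = I*sqrt(29) + 29 = 29 + I*sqrt(29) ≈ 29.0 + 5.3852*I)
L(m, Q) = 32 + I*sqrt(29) (L(m, Q) = (29 + I*sqrt(29)) - 1*(-3) = (29 + I*sqrt(29)) + 3 = 32 + I*sqrt(29))
s(90)/(sqrt(L(215, -182) - 14022)) = (-78 + 90)/(sqrt((32 + I*sqrt(29)) - 14022)) = 12/(sqrt(-13990 + I*sqrt(29))) = 12/sqrt(-13990 + I*sqrt(29))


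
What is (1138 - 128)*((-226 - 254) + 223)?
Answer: -259570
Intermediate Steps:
(1138 - 128)*((-226 - 254) + 223) = 1010*(-480 + 223) = 1010*(-257) = -259570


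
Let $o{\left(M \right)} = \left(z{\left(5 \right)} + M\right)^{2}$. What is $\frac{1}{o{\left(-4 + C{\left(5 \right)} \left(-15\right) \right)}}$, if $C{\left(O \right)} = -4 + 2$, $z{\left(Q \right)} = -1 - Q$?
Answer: $\frac{1}{400} \approx 0.0025$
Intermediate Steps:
$C{\left(O \right)} = -2$
$o{\left(M \right)} = \left(-6 + M\right)^{2}$ ($o{\left(M \right)} = \left(\left(-1 - 5\right) + M\right)^{2} = \left(-6 + M\right)^{2}$)
$\frac{1}{o{\left(-4 + C{\left(5 \right)} \left(-15\right) \right)}} = \frac{1}{\left(-6 - -26\right)^{2}} = \frac{1}{\left(-6 + \left(-4 + 30\right)\right)^{2}} = \frac{1}{\left(-6 + 26\right)^{2}} = \frac{1}{20^{2}} = \frac{1}{400}$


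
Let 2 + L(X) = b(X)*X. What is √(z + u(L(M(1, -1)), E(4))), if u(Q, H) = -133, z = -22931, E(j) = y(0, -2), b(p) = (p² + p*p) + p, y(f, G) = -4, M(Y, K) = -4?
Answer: 62*I*√6 ≈ 151.87*I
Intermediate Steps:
b(p) = p + 2*p² (b(p) = (p² + p²) + p = 2*p² + p = p + 2*p²)
E(j) = -4
L(X) = -2 + X²*(1 + 2*X) (L(X) = -2 + (X*(1 + 2*X))*X = -2 + X²*(1 + 2*X))
√(z + u(L(M(1, -1)), E(4))) = √(-22931 - 133) = √(-23064) = 62*I*√6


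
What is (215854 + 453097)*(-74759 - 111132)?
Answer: -124351970341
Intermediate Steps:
(215854 + 453097)*(-74759 - 111132) = 668951*(-185891) = -124351970341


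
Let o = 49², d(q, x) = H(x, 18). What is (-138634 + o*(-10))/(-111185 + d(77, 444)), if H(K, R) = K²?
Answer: -162644/85951 ≈ -1.8923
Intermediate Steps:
d(q, x) = x²
o = 2401
(-138634 + o*(-10))/(-111185 + d(77, 444)) = (-138634 + 2401*(-10))/(-111185 + 444²) = (-138634 - 24010)/(-111185 + 197136) = -162644/85951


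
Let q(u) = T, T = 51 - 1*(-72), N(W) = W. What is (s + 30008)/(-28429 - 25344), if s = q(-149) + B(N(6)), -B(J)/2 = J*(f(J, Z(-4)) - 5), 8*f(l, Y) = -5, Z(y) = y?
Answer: -60397/107546 ≈ -0.56159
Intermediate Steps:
f(l, Y) = -5/8 (f(l, Y) = (⅛)*(-5) = -5/8)
B(J) = 45*J/4 (B(J) = -2*J*(-5/8 - 5) = -2*J*(-45)/8 = -(-45)*J/4 = 45*J/4)
T = 123 (T = 51 + 72 = 123)
q(u) = 123
s = 381/2 (s = 123 + (45/4)*6 = 123 + 135/2 = 381/2 ≈ 190.50)
(s + 30008)/(-28429 - 25344) = (381/2 + 30008)/(-28429 - 25344) = (60397/2)/(-53773) = (60397/2)*(-1/53773) = -60397/107546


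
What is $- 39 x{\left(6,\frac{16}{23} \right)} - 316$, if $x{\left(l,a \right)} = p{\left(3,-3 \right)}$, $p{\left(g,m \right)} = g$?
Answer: $-433$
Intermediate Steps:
$x{\left(l,a \right)} = 3$
$- 39 x{\left(6,\frac{16}{23} \right)} - 316 = \left(-39\right) 3 - 316 = -117 - 316 = -433$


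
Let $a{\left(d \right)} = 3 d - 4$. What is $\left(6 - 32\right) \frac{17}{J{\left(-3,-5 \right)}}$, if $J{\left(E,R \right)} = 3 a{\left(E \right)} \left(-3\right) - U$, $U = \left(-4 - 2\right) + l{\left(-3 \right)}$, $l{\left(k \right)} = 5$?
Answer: $- \frac{221}{59} \approx -3.7458$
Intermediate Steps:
$a{\left(d \right)} = -4 + 3 d$
$U = -1$ ($U = \left(-4 - 2\right) + 5 = -6 + 5 = -1$)
$J{\left(E,R \right)} = 37 - 27 E$ ($J{\left(E,R \right)} = 3 \left(-4 + 3 E\right) \left(-3\right) - -1 = \left(-12 + 9 E\right) \left(-3\right) + 1 = \left(36 - 27 E\right) + 1 = 37 - 27 E$)
$\left(6 - 32\right) \frac{17}{J{\left(-3,-5 \right)}} = \left(6 - 32\right) \frac{17}{37 - -81} = - 26 \frac{17}{37 + 81} = - 26 \cdot \frac{17}{118} = - 26 \cdot 17 \cdot \frac{1}{118} = \left(-26\right) \frac{17}{118} = - \frac{221}{59}$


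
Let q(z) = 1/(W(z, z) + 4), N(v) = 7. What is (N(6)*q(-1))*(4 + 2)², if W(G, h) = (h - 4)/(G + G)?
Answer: 504/13 ≈ 38.769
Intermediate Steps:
W(G, h) = (-4 + h)/(2*G) (W(G, h) = (-4 + h)/((2*G)) = (-4 + h)*(1/(2*G)) = (-4 + h)/(2*G))
q(z) = 1/(4 + (-4 + z)/(2*z)) (q(z) = 1/((-4 + z)/(2*z) + 4) = 1/(4 + (-4 + z)/(2*z)))
(N(6)*q(-1))*(4 + 2)² = (7*(2*(-1)/(-4 + 9*(-1))))*(4 + 2)² = (7*(2*(-1)/(-4 - 9)))*6² = (7*(2*(-1)/(-13)))*36 = (7*(2*(-1)*(-1/13)))*36 = (7*(2/13))*36 = (14/13)*36 = 504/13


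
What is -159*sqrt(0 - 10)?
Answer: -159*I*sqrt(10) ≈ -502.8*I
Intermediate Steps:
-159*sqrt(0 - 10) = -159*I*sqrt(10)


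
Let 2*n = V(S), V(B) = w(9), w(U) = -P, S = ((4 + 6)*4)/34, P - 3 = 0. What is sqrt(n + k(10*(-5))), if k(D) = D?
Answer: I*sqrt(206)/2 ≈ 7.1764*I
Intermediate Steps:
P = 3 (P = 3 + 0 = 3)
S = 20/17 (S = (10*4)*(1/34) = 40*(1/34) = 20/17 ≈ 1.1765)
w(U) = -3 (w(U) = -1*3 = -3)
V(B) = -3
n = -3/2 (n = (1/2)*(-3) = -3/2 ≈ -1.5000)
sqrt(n + k(10*(-5))) = sqrt(-3/2 + 10*(-5)) = sqrt(-3/2 - 50) = sqrt(-103/2) = I*sqrt(206)/2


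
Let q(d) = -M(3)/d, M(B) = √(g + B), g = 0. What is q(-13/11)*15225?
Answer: 167475*√3/13 ≈ 22313.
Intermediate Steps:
M(B) = √B (M(B) = √(0 + B) = √B)
q(d) = -√3/d
q(-13/11)*15225 = -√3/((-13/11))*15225 = -√3/((-13*1/11))*15225 = -√3/(-13/11)*15225 = -1*√3*(-11/13)*15225 = (11*√3/13)*15225 = 167475*√3/13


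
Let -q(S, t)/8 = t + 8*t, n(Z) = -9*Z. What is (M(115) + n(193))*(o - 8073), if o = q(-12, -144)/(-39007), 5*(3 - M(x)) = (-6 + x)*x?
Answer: 1335549760839/39007 ≈ 3.4239e+7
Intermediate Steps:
q(S, t) = -72*t (q(S, t) = -8*(t + 8*t) = -72*t)
M(x) = 3 - x*(-6 + x)/5 (M(x) = 3 - (-6 + x)*x/5 = 3 - x*(-6 + x)/5)
o = -10368/39007 (o = -72*(-144)/(-39007) = 10368*(-1/39007) = -10368/39007 ≈ -0.26580)
(M(115) + n(193))*(o - 8073) = ((3 - ⅕*115² + (6/5)*115) - 9*193)*(-10368/39007 - 8073) = ((3 - ⅕*13225 + 138) - 1737)*(-314913879/39007) = ((3 - 2645 + 138) - 1737)*(-314913879/39007) = (-2504 - 1737)*(-314913879/39007) = -4241*(-314913879/39007) = 1335549760839/39007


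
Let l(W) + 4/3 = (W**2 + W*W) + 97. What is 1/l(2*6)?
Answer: 3/1151 ≈ 0.0026064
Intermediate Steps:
l(W) = 287/3 + 2*W**2 (l(W) = -4/3 + ((W**2 + W*W) + 97) = -4/3 + ((W**2 + W**2) + 97) = -4/3 + (2*W**2 + 97) = -4/3 + (97 + 2*W**2) = 287/3 + 2*W**2)
1/l(2*6) = 1/(287/3 + 2*(2*6)**2) = 1/(287/3 + 2*12**2) = 1/(287/3 + 2*144) = 1/(287/3 + 288) = 1/(1151/3) = 3/1151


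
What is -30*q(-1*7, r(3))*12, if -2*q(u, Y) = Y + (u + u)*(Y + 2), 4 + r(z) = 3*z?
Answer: -16740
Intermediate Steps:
r(z) = -4 + 3*z
q(u, Y) = -Y/2 - u*(2 + Y) (q(u, Y) = -(Y + (u + u)*(Y + 2))/2 = -(Y + (2*u)*(2 + Y))/2 = -(Y + 2*u*(2 + Y))/2 = -Y/2 - u*(2 + Y))
-30*q(-1*7, r(3))*12 = -30*(-(-2)*7 - (-4 + 3*3)/2 - (-4 + 3*3)*(-1*7))*12 = -30*(-2*(-7) - (-4 + 9)/2 - 1*(-4 + 9)*(-7))*12 = -30*(14 - ½*5 - 1*5*(-7))*12 = -30*(14 - 5/2 + 35)*12 = -30*93/2*12 = -1395*12 = -16740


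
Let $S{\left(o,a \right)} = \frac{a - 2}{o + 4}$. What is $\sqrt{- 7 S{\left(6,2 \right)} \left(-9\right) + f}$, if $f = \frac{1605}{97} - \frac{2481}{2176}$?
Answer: $\frac{\sqrt{10724512254}}{26384} \approx 3.9251$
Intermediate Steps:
$S{\left(o,a \right)} = \frac{-2 + a}{4 + o}$
$f = \frac{3251823}{211072}$ ($f = 1605 \cdot \frac{1}{97} - \frac{2481}{2176} = \frac{1605}{97} - \frac{2481}{2176} = \frac{3251823}{211072} \approx 15.406$)
$\sqrt{- 7 S{\left(6,2 \right)} \left(-9\right) + f} = \sqrt{- 7 \frac{-2 + 2}{4 + 6} \left(-9\right) + \frac{3251823}{211072}} = \sqrt{- 7 \cdot \frac{1}{10} \cdot 0 \left(-9\right) + \frac{3251823}{211072}} = \sqrt{- 7 \cdot 0 \left(-9\right) + \frac{3251823}{211072}} = \sqrt{- 0 \left(-9\right) + \frac{3251823}{211072}} = \sqrt{\left(-1\right) 0 + \frac{3251823}{211072}} = \sqrt{0 + \frac{3251823}{211072}} = \sqrt{\frac{3251823}{211072}} = \frac{\sqrt{10724512254}}{26384}$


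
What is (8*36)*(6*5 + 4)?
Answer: 9792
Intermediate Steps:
(8*36)*(6*5 + 4) = 288*(30 + 4) = 288*34 = 9792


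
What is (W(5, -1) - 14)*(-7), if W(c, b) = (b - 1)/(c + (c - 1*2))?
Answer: 399/4 ≈ 99.750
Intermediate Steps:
W(c, b) = (-1 + b)/(-2 + 2*c) (W(c, b) = (-1 + b)/(c + (c - 2)) = (-1 + b)/(c + (-2 + c)) = (-1 + b)/(-2 + 2*c))
(W(5, -1) - 14)*(-7) = ((-1 - 1)/(2*(-1 + 5)) - 14)*(-7) = ((1/2)*(-2)/4 - 14)*(-7) = ((1/2)*(1/4)*(-2) - 14)*(-7) = (-1/4 - 14)*(-7) = -57/4*(-7) = 399/4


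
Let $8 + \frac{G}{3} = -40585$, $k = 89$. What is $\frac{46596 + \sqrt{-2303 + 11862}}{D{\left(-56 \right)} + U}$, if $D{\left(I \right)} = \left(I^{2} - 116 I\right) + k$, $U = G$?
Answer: $- \frac{23298}{56029} - \frac{11 \sqrt{79}}{112058} \approx -0.41669$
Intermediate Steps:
$G = -121779$ ($G = -24 + 3 \left(-40585\right) = -24 - 121755 = -121779$)
$U = -121779$
$D{\left(I \right)} = 89 + I^{2} - 116 I$ ($D{\left(I \right)} = \left(I^{2} - 116 I\right) + 89 = 89 + I^{2} - 116 I$)
$\frac{46596 + \sqrt{-2303 + 11862}}{D{\left(-56 \right)} + U} = \frac{46596 + \sqrt{-2303 + 11862}}{\left(89 + \left(-56\right)^{2} - -6496\right) - 121779} = \frac{46596 + \sqrt{9559}}{\left(89 + 3136 + 6496\right) - 121779} = \frac{46596 + 11 \sqrt{79}}{9721 - 121779} = \frac{46596 + 11 \sqrt{79}}{-112058} = \left(46596 + 11 \sqrt{79}\right) \left(- \frac{1}{112058}\right) = - \frac{23298}{56029} - \frac{11 \sqrt{79}}{112058}$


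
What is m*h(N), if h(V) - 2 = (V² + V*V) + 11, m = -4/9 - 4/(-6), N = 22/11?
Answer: 14/3 ≈ 4.6667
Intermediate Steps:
N = 2 (N = 22*(1/11) = 2)
m = 2/9 (m = -4*⅑ - 4*(-⅙) = -4/9 + ⅔ = 2/9 ≈ 0.22222)
h(V) = 13 + 2*V² (h(V) = 2 + ((V² + V*V) + 11) = 2 + ((V² + V²) + 11) = 2 + (2*V² + 11) = 2 + (11 + 2*V²) = 13 + 2*V²)
m*h(N) = 2*(13 + 2*2²)/9 = 2*(13 + 2*4)/9 = 2*(13 + 8)/9 = (2/9)*21 = 14/3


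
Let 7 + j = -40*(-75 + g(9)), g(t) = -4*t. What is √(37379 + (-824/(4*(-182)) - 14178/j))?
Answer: 3*√3999011950934/31031 ≈ 193.33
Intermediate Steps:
j = 4433 (j = -7 - 40*(-75 - 4*9) = -7 - 40*(-75 - 36) = -7 - 40*(-111) = -7 + 4440 = 4433)
√(37379 + (-824/(4*(-182)) - 14178/j)) = √(37379 + (-824/(4*(-182)) - 14178/4433)) = √(37379 + (-824/(-728) - 14178*1/4433)) = √(37379 + (-824*(-1/728) - 14178/4433)) = √(37379 + (103/91 - 14178/4433)) = √(37379 - 64123/31031) = √(1159843626/31031) = 3*√3999011950934/31031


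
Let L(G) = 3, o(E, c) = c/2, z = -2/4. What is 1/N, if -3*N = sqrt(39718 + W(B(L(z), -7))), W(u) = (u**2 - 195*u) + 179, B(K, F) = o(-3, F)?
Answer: -6*sqrt(162367)/162367 ≈ -0.014890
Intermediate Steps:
z = -1/2 (z = -2*1/4 = -1/2 ≈ -0.50000)
o(E, c) = c/2 (o(E, c) = c*(1/2) = c/2)
B(K, F) = F/2
W(u) = 179 + u**2 - 195*u
N = -sqrt(162367)/6 (N = -sqrt(39718 + (179 + ((1/2)*(-7))**2 - 195*(-7)/2))/3 = -sqrt(39718 + (179 + (-7/2)**2 - 195*(-7/2)))/3 = -sqrt(39718 + (179 + 49/4 + 1365/2))/3 = -sqrt(39718 + 3495/4)/3 = -sqrt(162367)/6 ≈ -67.158)
1/N = 1/(-sqrt(162367)/6) = -6*sqrt(162367)/162367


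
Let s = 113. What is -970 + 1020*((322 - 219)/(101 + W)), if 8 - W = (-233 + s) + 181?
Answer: 4875/4 ≈ 1218.8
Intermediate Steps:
W = -53 (W = 8 - ((-233 + 113) + 181) = 8 - (-120 + 181) = 8 - 1*61 = 8 - 61 = -53)
-970 + 1020*((322 - 219)/(101 + W)) = -970 + 1020*((322 - 219)/(101 - 53)) = -970 + 1020*(103/48) = -970 + 8755/4 = 4875/4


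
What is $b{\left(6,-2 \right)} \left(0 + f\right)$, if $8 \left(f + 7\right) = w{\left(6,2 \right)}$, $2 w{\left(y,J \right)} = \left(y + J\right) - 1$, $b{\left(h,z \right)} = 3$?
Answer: $- \frac{315}{16} \approx -19.688$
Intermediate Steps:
$w{\left(y,J \right)} = - \frac{1}{2} + \frac{J}{2} + \frac{y}{2}$ ($w{\left(y,J \right)} = \frac{\left(y + J\right) - 1}{2} = \frac{\left(J + y\right) - 1}{2} = \frac{-1 + J + y}{2} = - \frac{1}{2} + \frac{J}{2} + \frac{y}{2}$)
$f = - \frac{105}{16}$ ($f = -7 + \frac{- \frac{1}{2} + \frac{1}{2} \cdot 2 + \frac{1}{2} \cdot 6}{8} = -7 + \frac{- \frac{1}{2} + 1 + 3}{8} = -7 + \frac{1}{8} \cdot \frac{7}{2} = -7 + \frac{7}{16} = - \frac{105}{16} \approx -6.5625$)
$b{\left(6,-2 \right)} \left(0 + f\right) = 3 \left(0 - \frac{105}{16}\right) = 3 \left(- \frac{105}{16}\right) = - \frac{315}{16}$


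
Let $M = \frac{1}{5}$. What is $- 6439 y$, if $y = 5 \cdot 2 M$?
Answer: $-12878$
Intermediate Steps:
$M = \frac{1}{5} \approx 0.2$
$y = 2$ ($y = 5 \cdot 2 \cdot \frac{1}{5} = 10 \cdot \frac{1}{5} = 2$)
$- 6439 y = \left(-6439\right) 2 = -12878$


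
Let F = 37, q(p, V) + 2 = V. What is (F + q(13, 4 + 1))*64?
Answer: 2560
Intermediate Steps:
q(p, V) = -2 + V
(F + q(13, 4 + 1))*64 = (37 + (-2 + (4 + 1)))*64 = (37 + (-2 + 5))*64 = (37 + 3)*64 = 40*64 = 2560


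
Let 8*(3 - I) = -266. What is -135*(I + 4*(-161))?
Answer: 328185/4 ≈ 82046.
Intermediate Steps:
I = 145/4 (I = 3 - 1/8*(-266) = 3 + 133/4 = 145/4 ≈ 36.250)
-135*(I + 4*(-161)) = -135*(145/4 + 4*(-161)) = -135*(145/4 - 644) = -135*(-2431/4) = 328185/4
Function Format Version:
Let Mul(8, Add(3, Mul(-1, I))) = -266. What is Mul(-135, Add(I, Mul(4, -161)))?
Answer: Rational(328185, 4) ≈ 82046.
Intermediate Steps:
I = Rational(145, 4) (I = Add(3, Mul(Rational(-1, 8), -266)) = Add(3, Rational(133, 4)) = Rational(145, 4) ≈ 36.250)
Mul(-135, Add(I, Mul(4, -161))) = Mul(-135, Add(Rational(145, 4), Mul(4, -161))) = Mul(-135, Add(Rational(145, 4), -644)) = Mul(-135, Rational(-2431, 4)) = Rational(328185, 4)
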